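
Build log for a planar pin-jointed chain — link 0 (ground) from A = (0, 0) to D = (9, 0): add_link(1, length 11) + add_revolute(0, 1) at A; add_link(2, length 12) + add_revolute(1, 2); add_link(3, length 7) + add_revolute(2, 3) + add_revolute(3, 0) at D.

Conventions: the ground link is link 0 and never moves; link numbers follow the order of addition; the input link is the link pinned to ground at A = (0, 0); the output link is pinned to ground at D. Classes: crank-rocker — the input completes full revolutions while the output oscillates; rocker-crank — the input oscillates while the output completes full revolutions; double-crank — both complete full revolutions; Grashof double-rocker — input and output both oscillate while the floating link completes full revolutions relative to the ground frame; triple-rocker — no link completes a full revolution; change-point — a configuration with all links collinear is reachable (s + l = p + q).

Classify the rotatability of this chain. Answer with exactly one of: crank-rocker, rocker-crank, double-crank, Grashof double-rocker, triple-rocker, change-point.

lengths: ground=9, input=11, coupler=12, output=7
sorted: s=7 (shortest), l=12 (longest), p+q=20
s + l = 19 vs p + q = 20
s + l < p + q (Grashof) with shortest = output link → rocker-crank

rocker-crank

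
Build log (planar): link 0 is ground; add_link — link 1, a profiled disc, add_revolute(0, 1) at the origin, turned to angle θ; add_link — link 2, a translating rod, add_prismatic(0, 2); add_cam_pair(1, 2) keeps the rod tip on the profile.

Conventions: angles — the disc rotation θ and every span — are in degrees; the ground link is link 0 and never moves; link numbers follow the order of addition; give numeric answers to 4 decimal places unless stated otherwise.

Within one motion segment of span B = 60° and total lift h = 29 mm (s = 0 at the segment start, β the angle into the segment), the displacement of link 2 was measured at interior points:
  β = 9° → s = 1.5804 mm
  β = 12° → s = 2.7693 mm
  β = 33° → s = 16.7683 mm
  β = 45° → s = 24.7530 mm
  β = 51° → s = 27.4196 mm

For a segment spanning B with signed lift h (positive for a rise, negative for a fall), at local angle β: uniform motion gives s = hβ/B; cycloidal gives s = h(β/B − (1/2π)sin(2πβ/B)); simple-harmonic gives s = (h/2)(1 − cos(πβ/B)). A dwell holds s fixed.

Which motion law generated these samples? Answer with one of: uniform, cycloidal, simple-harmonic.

candidates at β/B = r: uniform s = h·r (linear in β); cycloidal s = h·(r − sin(2πr)/(2π)); simple-harmonic s = (h/2)(1 − cos(πr))
β=9°: printed 1.5804 | uniform 4.3500, cycloidal 0.6160, simple-harmonic 1.5804
β=12°: printed 2.7693 | uniform 5.8000, cycloidal 1.4104, simple-harmonic 2.7693
β=33°: printed 16.7683 | uniform 15.9500, cycloidal 17.3763, simple-harmonic 16.7683
β=45°: printed 24.7530 | uniform 21.7500, cycloidal 26.3655, simple-harmonic 24.7530
β=51°: printed 27.4196 | uniform 24.6500, cycloidal 28.3840, simple-harmonic 27.4196
only one law matches every sample → simple-harmonic

simple-harmonic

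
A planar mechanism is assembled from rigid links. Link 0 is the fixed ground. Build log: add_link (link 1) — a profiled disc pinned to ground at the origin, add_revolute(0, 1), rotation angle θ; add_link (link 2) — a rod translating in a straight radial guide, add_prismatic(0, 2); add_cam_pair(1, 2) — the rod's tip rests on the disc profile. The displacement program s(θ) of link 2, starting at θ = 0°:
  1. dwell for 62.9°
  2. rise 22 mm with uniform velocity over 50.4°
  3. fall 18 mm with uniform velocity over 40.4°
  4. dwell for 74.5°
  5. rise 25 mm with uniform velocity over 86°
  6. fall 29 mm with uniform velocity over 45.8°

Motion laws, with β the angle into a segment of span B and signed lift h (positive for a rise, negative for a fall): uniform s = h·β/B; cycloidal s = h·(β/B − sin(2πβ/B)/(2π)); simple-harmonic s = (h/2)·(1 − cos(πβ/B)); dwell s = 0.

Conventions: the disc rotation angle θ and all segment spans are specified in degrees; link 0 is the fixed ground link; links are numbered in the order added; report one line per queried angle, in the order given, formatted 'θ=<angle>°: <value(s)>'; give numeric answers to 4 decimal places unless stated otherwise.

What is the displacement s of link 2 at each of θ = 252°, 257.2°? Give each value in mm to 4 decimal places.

seg 1 [0°–62.9°] dwell: s stays 0.0000
seg 2 [62.9°–113.3°] uniform, h=22: full span → s += 22 → s = 22.0000
seg 3 [113.3°–153.7°] uniform, h=-18: full span → s += -18 → s = 4.0000
seg 4 [153.7°–228.2°] dwell: s stays 4.0000
seg 5 [228.2°–314.2°] uniform, h=25: θ=252° here. β=23.8, B=86. 25·23.8/86 = 6.9186 → s = 10.9186
seg 5 [228.2°–314.2°] uniform, h=25: θ=257.2° here. β=29, B=86. 25·29/86 = 8.4302 → s = 12.4302

θ=252°: 10.9186
θ=257.2°: 12.4302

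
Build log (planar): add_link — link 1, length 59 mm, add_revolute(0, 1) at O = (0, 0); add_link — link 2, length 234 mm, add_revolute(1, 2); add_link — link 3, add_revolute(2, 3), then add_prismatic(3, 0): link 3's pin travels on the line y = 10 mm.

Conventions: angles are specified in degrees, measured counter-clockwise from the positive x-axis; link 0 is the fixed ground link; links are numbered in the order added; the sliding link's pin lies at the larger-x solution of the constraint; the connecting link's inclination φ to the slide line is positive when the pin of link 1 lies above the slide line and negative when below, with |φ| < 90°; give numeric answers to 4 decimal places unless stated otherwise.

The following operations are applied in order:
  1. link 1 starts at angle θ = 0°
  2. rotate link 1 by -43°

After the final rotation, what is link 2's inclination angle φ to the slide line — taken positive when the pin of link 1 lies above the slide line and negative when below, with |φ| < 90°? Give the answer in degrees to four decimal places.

geometry: r = 59 mm, L = 234 mm, e = 10 mm; θ starts at 0°
rotate link 1 by -43°: θ ← 0° -43° = -43°
h = r sin θ − e = -40.237903 − 10 = -50.237903
sin φ = h / L = -50.237903 / 234 = -0.21469189
φ = arcsin(-0.21469189) = -12.397452°

-12.3975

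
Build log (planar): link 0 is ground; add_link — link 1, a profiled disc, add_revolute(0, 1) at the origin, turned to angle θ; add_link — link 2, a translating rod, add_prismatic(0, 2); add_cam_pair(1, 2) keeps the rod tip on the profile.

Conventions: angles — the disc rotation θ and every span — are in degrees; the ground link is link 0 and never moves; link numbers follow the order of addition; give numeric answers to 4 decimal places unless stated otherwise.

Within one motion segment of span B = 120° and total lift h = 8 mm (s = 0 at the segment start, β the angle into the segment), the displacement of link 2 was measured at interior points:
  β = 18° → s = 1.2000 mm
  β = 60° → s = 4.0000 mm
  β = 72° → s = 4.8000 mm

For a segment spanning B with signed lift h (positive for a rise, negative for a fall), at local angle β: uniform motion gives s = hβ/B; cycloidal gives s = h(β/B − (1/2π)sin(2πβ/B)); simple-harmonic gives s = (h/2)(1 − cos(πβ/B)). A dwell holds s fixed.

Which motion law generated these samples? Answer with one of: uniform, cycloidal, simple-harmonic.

candidates at β/B = r: uniform s = h·r (linear in β); cycloidal s = h·(r − sin(2πr)/(2π)); simple-harmonic s = (h/2)(1 − cos(πr))
β=18°: printed 1.2000 | uniform 1.2000, cycloidal 0.1699, simple-harmonic 0.4360
β=60°: printed 4.0000 | uniform 4.0000, cycloidal 4.0000, simple-harmonic 4.0000
β=72°: printed 4.8000 | uniform 4.8000, cycloidal 5.5484, simple-harmonic 5.2361
only one law matches every sample → uniform

uniform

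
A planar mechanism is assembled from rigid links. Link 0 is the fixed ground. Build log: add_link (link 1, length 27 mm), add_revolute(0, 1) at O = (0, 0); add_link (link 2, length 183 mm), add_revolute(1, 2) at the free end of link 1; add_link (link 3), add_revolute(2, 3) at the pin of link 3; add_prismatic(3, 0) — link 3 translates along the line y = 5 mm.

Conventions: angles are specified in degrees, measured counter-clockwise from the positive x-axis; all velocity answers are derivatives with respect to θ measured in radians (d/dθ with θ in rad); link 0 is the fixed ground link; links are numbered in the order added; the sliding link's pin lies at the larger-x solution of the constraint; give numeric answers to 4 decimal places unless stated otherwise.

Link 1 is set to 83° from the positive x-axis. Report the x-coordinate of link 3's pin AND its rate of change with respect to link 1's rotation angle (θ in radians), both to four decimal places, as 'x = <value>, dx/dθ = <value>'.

geometry: r = 27 mm, L = 183 mm, e = 5 mm
crank pin P = (r cos θ, r sin θ) = (3.290472, 26.798746)
h = r sin θ − e = 26.798746 − 5 = 21.798746
x = r cos θ + √(L² − h²) = 3.290472 + 181.697041 = 184.987513
dx/dθ = −r sin θ − h·r cos θ/√(L² − h²) (θ in radians; h = 21.798746) = -27.193514

x = 184.9875, dx/dθ = -27.1935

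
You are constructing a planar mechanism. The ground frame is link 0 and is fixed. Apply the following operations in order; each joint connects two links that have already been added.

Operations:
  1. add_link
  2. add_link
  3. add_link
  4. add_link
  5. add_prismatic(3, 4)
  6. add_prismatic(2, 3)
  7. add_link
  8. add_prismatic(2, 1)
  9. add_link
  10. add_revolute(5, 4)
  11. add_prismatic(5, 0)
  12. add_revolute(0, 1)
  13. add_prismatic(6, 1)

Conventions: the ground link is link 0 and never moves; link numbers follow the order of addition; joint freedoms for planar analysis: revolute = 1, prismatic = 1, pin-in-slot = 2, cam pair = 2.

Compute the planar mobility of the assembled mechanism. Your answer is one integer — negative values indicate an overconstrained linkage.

(L,J1,J2)=(1,0,0); link0 fixed
link1: (2,0,0)
link2: (3,0,0)
link3: (4,0,0)
link4: (5,0,0)
P 3-4 [J1]: (5,1,0)
P 2-3 [J1]: (5,2,0)
link5: (6,2,0)
P 2-1 [J1]: (6,3,0)
link6: (7,3,0)
R 5-4 [J1]: (7,4,0)
P 5-0 [J1]: (7,5,0)
R 0-1 [J1]: (7,6,0)
P 6-1 [J1]: (7,7,0)
Grübler: 3·6 − 2·7 − 0 = 4

M = 4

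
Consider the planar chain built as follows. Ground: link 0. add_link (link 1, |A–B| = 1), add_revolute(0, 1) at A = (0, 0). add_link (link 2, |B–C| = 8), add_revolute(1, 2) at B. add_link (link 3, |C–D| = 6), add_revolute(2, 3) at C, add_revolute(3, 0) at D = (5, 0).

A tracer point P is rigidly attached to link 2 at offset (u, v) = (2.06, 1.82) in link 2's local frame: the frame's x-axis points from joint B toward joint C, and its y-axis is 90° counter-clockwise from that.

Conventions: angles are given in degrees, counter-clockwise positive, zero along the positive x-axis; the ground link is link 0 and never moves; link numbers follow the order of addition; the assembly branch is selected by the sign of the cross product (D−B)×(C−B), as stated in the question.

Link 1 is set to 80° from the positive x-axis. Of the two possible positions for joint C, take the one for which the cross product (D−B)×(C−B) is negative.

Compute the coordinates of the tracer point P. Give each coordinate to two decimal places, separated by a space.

A=(0,0), D=(5.00,0)
B = A + 1.00·(cos80°, sin80°) = (0.1736, 0.9848)
|BD| = 4.9258
circle(B,8.00) ∩ circle(D,6.00): a=5.3051, h=5.9880
  candidates: C₊=(6.5688,5.7913) cross=29.496; C₋=(4.1744,-5.9429) cross=-29.496
  branch - wants cross < 0 → take C=(4.1744,-5.9429) (cross=-29.496)
ex = (C−B)/|BC| = (0.5001,-0.8660); ey = (0.8660,0.5001)
P = B + 2.06·ex + 1.82·ey = (2.7799,0.1111)

2.78 0.11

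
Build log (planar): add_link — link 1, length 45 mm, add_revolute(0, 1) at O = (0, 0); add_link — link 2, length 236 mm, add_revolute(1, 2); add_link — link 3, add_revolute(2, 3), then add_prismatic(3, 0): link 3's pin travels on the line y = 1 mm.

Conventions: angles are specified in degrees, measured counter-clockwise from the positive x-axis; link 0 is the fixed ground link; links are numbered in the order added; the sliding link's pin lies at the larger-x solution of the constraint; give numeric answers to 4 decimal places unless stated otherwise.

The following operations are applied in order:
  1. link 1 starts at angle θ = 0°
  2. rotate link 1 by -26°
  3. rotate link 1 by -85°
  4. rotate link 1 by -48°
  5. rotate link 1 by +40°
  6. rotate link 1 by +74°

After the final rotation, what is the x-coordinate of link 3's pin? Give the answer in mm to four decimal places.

geometry: r = 45 mm, L = 236 mm, e = 1 mm; θ starts at 0°
rotate link 1 by -26°: θ ← 0° -26° = -26°
rotate link 1 by -85°: θ ← -26° -85° = -111°
rotate link 1 by -48°: θ ← -111° -48° = -159°
rotate link 1 by +40°: θ ← -159° +40° = -119°
rotate link 1 by +74°: θ ← -119° +74° = -45°
crank pin P = (r cos θ, r sin θ) = (31.819805, -31.819805)
h = r sin θ − e = -31.819805 − 1 = -32.819805
x = r cos θ + √(L² − h²) = 31.819805 + 233.706783 = 265.526588

265.5266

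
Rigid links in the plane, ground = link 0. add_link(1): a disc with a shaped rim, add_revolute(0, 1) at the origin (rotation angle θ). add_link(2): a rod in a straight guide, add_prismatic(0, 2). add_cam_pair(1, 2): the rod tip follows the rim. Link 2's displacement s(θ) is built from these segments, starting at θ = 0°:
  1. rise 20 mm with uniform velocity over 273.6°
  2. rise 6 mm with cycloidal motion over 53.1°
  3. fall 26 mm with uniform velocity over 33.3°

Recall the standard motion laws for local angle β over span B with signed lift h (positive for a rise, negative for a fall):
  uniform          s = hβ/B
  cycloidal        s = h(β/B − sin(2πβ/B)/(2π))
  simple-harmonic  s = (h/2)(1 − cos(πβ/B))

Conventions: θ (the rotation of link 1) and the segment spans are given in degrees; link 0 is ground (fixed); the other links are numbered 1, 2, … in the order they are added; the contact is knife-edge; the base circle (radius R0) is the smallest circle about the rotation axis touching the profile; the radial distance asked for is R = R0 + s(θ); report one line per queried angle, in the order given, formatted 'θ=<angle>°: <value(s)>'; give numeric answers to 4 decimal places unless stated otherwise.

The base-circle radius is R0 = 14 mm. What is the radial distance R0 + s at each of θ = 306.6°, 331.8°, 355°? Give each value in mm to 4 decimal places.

segment 1 (0° to 273.6°, uniform, h = 20) is passed completely: s = 0.0000 + (20) = 20.0000
θ = 306.6° falls in segment 2 (273.6° to 326.7°, cycloidal, h = 6): β = 306.6 − 273.6 = 33°, B = 53.1°; Δs = 6·(0.6215 − sin(2π·0.6215)/(2π)) = 4.3889; s = 20.0000 + 4.3889 = 24.3889
segment 2 (273.6° to 326.7°, cycloidal, h = 6) is passed completely: s = 20.0000 + (6) = 26.0000
θ = 331.8° falls in segment 3 (326.7° to 360°, uniform, h = -26): β = 331.8 − 326.7 = 5.1°, B = 33.3°; Δs = -26·5.1/33.3 = -3.9820; s = 26.0000 − 3.9820 = 22.0180
θ = 355° falls in segment 3 (326.7° to 360°, uniform, h = -26): β = 355 − 326.7 = 28.3°, B = 33.3°; Δs = -26·28.3/33.3 = -22.0961; s = 26.0000 − 22.0961 = 3.9039
θ=306.6°: R = R0 + s = 14 + 24.3889 = 38.3889
θ=331.8°: R = R0 + s = 14 + 22.0180 = 36.0180
θ=355°: R = R0 + s = 14 + 3.9039 = 17.9039

θ=306.6°: 38.3889
θ=331.8°: 36.0180
θ=355°: 17.9039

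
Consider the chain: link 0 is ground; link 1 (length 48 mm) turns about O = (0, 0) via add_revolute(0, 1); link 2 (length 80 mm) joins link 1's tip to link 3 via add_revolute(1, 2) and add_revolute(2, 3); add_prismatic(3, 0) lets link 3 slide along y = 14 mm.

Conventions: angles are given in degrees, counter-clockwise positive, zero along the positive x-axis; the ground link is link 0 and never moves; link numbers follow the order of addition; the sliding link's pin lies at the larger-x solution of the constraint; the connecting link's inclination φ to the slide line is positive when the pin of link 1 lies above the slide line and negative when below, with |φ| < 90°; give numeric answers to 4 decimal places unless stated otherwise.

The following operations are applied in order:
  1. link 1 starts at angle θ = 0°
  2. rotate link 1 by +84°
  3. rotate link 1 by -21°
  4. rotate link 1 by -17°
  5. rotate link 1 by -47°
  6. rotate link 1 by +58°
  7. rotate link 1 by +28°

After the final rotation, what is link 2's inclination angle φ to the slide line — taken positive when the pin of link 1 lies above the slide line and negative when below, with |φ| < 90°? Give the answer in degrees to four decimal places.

geometry: r = 48 mm, L = 80 mm, e = 14 mm; θ starts at 0°
rotate link 1 by +84°: θ ← 0° +84° = 84°
rotate link 1 by -21°: θ ← 84° -21° = 63°
rotate link 1 by -17°: θ ← 63° -17° = 46°
rotate link 1 by -47°: θ ← 46° -47° = -1°
rotate link 1 by +58°: θ ← -1° +58° = 57°
rotate link 1 by +28°: θ ← 57° +28° = 85°
h = r sin θ − e = 47.817346 − 14 = 33.817346
sin φ = h / L = 33.817346 / 80 = 0.42271682
φ = arcsin(0.42271682) = 25.006231°

25.0062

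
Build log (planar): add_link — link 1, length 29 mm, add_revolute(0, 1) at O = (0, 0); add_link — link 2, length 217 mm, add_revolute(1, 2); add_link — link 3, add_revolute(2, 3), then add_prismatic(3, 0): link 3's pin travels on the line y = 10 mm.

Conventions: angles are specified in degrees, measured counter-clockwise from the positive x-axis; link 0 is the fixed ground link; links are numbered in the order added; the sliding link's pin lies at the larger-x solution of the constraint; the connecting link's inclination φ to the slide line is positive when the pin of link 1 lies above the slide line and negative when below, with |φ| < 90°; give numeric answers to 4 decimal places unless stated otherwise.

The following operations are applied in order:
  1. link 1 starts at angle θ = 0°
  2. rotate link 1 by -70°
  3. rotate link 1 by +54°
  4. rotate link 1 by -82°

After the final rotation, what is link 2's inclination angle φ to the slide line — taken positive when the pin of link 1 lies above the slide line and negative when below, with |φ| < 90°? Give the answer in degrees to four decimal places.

geometry: r = 29 mm, L = 217 mm, e = 10 mm; θ starts at 0°
rotate link 1 by -70°: θ ← 0° -70° = -70°
rotate link 1 by +54°: θ ← -70° +54° = -16°
rotate link 1 by -82°: θ ← -16° -82° = -98°
h = r sin θ − e = -28.717774 − 10 = -38.717774
sin φ = h / L = -38.717774 / 217 = -0.17842292
φ = arcsin(-0.17842292) = -10.277913°

-10.2779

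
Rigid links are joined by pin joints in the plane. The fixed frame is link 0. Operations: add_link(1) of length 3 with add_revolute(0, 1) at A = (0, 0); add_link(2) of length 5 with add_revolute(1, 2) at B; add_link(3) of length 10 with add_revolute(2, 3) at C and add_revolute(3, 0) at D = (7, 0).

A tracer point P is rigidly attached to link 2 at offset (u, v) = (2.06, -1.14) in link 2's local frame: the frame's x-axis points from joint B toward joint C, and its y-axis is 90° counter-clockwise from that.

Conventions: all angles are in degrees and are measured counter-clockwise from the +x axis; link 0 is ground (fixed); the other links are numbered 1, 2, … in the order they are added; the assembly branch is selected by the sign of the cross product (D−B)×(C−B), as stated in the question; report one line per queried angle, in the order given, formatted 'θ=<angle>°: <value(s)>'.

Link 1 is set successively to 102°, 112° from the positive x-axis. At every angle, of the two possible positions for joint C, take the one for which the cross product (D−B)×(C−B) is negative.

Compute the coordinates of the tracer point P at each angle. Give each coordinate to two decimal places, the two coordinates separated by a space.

A=(0,0), D=(7.00,0)
θ=102°: B = A + 3.00·(cos102°, sin102°) = (-0.6237, 2.9344)
θ=102°: |BD| = 8.1690
θ=102°: circle(B,5.00) ∩ circle(D,10.00): a=-0.5060, h=4.9743
θ=102°:   candidates: C₊=(0.6909,7.7585) cross=40.635; C₋=(-2.8829,-1.5261) cross=-40.635
θ=102°:   branch - wants cross < 0 → take C=(-2.8829,-1.5261) (cross=-40.635)
θ=102°: ex = (C−B)/|BC| = (-0.4518,-0.8921); ey = (0.8921,-0.4518)
θ=102°: P = B + 2.06·ex + -1.14·ey = (-2.5715,1.6118)
θ=112°: B = A + 3.00·(cos112°, sin112°) = (-1.1238, 2.7816)
θ=112°: |BD| = 8.5868
θ=112°: circle(B,5.00) ∩ circle(D,10.00): a=-0.0737, h=4.9995
θ=112°:   candidates: C₊=(0.4259,7.5353) cross=42.929; C₋=(-2.8131,-1.9244) cross=-42.929
θ=112°:   branch - wants cross < 0 → take C=(-2.8131,-1.9244) (cross=-42.929)
θ=112°: ex = (C−B)/|BC| = (-0.3379,-0.9412); ey = (0.9412,-0.3379)
θ=112°: P = B + 2.06·ex + -1.14·ey = (-2.8928,1.2278)

θ=102°: -2.57 1.61
θ=112°: -2.89 1.23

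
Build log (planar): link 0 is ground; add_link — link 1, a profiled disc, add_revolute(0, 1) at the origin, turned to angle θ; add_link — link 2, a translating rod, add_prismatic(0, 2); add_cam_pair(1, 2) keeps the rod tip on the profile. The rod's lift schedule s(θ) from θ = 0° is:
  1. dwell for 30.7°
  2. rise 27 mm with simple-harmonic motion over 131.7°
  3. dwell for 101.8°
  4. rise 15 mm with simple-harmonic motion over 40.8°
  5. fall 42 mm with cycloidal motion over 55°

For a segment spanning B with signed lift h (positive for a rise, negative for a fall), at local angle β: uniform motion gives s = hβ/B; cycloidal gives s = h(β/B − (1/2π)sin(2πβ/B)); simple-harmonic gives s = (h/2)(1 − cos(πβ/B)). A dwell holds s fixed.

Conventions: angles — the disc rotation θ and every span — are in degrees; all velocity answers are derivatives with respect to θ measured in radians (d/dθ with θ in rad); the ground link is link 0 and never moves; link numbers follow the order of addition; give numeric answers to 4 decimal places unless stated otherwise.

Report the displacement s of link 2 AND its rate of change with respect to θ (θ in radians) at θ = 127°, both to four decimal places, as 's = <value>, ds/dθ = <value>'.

seg 1 [0°–30.7°] dwell: s stays 0.0000
seg 2 [30.7°–162.4°] simple-harmonic, h=27: θ=127° here. β=96.3, B=131.7. 27/2·(1 − cos(π·0.7312)) = 22.4661 → s = 22.4661
velocity in seg [30.7°–162.4°] (simple-harmonic), θ in radians: β = 96.3° = 1.6808 rad, B = 131.7° = 2.2986 rad; ds/dθ = (πh/(2B)) sin(πβ/B) = (π·27/(2·2.2986)) sin(π·0.7312) = 13.793939 mm/rad

s = 22.4661, ds/dθ = 13.7939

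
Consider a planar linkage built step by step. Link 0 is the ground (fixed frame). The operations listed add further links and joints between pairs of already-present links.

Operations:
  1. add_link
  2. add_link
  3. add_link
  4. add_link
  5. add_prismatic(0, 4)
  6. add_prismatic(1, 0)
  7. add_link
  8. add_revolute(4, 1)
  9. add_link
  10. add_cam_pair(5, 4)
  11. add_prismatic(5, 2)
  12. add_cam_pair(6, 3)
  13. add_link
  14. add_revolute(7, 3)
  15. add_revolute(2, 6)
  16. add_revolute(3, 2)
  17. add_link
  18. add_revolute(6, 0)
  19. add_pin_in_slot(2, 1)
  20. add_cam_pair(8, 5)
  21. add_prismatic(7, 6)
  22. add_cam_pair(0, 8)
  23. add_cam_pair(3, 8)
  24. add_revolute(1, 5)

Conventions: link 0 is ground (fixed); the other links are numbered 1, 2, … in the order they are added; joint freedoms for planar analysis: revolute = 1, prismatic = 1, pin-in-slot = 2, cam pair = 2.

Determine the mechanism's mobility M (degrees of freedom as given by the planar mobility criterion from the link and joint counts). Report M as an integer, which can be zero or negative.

link 0 = ground. State L|J1|J2 = 1|0|0
+link1  2|0|0
+link2  3|0|0
+link3  4|0|0
+link4  5|0|0
P(0,4) f=1→J1  5|1|0
P(1,0) f=1→J1  5|2|0
+link5  6|2|0
R(4,1) f=1→J1  6|3|0
+link6  7|3|0
C(5,4) f=2→J2  7|3|1
P(5,2) f=1→J1  7|4|1
C(6,3) f=2→J2  7|4|2
+link7  8|4|2
R(7,3) f=1→J1  8|5|2
R(2,6) f=1→J1  8|6|2
R(3,2) f=1→J1  8|7|2
+link8  9|7|2
R(6,0) f=1→J1  9|8|2
PS(2,1) f=2→J2  9|8|3
C(8,5) f=2→J2  9|8|4
P(7,6) f=1→J1  9|9|4
C(0,8) f=2→J2  9|9|5
C(3,8) f=2→J2  9|9|6
R(1,5) f=1→J1  9|10|6
M = 3(9−1)−2·10−6 = 24−20−6 = -2

M = -2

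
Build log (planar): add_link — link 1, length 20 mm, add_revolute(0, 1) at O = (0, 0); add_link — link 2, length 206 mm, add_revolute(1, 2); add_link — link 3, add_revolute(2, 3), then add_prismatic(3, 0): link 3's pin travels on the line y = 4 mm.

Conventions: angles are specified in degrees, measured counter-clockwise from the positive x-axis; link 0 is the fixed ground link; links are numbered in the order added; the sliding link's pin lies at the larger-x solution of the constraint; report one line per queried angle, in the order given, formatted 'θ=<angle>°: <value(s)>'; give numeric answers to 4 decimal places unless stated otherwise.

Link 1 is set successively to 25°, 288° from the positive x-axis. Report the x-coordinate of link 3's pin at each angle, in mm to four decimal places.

geometry: r = 20 mm, L = 206 mm, e = 4 mm
θ=25°: crank pin P = (r cos θ, r sin θ) = (18.126156, 8.452365)
θ=25°: h = r sin θ − e = 8.452365 − 4 = 4.452365
θ=25°: x = r cos θ + √(L² − h²) = 18.126156 + 205.951879 = 224.078035
θ=288°: crank pin P = (r cos θ, r sin θ) = (6.180340, -19.021130)
θ=288°: h = r sin θ − e = -19.021130 − 4 = -23.021130
θ=288°: x = r cos θ + √(L² − h²) = 6.180340 + 204.709618 = 210.889958

θ=25°: 224.0780
θ=288°: 210.8900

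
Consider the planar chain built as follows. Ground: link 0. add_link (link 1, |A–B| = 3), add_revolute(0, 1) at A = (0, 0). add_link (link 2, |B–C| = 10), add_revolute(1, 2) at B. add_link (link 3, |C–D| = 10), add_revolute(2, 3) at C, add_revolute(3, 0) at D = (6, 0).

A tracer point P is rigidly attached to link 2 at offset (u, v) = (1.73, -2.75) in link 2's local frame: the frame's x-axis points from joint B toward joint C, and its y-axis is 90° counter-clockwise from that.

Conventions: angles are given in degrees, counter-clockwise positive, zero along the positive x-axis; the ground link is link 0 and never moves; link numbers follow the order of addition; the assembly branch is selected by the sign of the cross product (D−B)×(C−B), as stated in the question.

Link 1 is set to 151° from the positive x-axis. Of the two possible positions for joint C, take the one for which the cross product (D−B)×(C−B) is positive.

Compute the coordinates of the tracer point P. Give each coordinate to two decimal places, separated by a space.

A=(0,0), D=(6.00,0)
B = A + 3.00·(cos151°, sin151°) = (-2.6239, 1.4544)
|BD| = 8.7456
circle(B,10.00) ∩ circle(D,10.00): a=4.3728, h=8.9932
  candidates: C₊=(3.1837,9.5952) cross=78.652; C₋=(0.1925,-8.1408) cross=-78.652
  branch + wants cross > 0 → take C=(3.1837,9.5952) (cross=78.652)
ex = (C−B)/|BC| = (0.5808,0.8141); ey = (-0.8141,0.5808)
P = B + 1.73·ex + -2.75·ey = (0.6196,1.2657)

0.62 1.27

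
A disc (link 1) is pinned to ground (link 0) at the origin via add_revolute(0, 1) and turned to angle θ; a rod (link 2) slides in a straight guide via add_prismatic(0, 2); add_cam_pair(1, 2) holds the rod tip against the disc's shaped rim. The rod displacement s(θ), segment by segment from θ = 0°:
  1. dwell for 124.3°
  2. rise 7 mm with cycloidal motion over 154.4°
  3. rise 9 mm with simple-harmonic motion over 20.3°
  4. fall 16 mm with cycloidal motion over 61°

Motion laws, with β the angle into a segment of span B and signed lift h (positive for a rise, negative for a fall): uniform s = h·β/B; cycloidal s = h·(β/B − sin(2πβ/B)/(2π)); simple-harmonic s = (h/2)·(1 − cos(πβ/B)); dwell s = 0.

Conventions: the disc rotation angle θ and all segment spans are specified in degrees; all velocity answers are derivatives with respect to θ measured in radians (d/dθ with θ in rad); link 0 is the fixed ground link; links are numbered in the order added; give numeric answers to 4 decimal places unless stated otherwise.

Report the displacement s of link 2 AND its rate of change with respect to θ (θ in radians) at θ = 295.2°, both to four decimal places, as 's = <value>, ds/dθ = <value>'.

segment 1 (0° to 124.3°, dwell): s unchanged at 0.0000
segment 2 (124.3° to 278.7°, cycloidal, h = 7) is passed completely: s = 0.0000 + (7) = 7.0000
θ = 295.2° falls in segment 3 (278.7° to 299°, simple-harmonic, h = 9): β = 295.2 − 278.7 = 16.5°, B = 20.3°; Δs = 9/2·(1 − cos(π·0.8128)) = 8.2440; s = 7.0000 + 8.2440 = 15.2440
velocity in seg [278.7°–299°] (simple-harmonic), θ in radians: β = 16.5° = 0.2880 rad, B = 20.3° = 0.3543 rad; ds/dθ = (πh/(2B)) sin(πβ/B) = (π·9/(2·0.3543)) sin(π·0.8128) = 22.135973 mm/rad

s = 15.2440, ds/dθ = 22.1360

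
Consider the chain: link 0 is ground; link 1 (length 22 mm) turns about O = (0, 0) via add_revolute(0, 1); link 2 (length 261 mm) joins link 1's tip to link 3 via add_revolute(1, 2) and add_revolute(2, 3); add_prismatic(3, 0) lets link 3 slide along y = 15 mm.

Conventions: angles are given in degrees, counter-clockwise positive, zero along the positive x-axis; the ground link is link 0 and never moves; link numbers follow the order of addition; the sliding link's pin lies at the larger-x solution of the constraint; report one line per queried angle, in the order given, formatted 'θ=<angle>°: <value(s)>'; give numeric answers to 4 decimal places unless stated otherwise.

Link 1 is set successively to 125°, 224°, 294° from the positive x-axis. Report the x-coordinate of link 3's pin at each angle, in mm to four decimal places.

geometry: r = 22 mm, L = 261 mm, e = 15 mm
θ=125°: crank pin P = (r cos θ, r sin θ) = (-12.618682, 18.021345)
θ=125°: h = r sin θ − e = 18.021345 − 15 = 3.021345
θ=125°: x = r cos θ + √(L² − h²) = -12.618682 + 260.982512 = 248.363830
θ=224°: crank pin P = (r cos θ, r sin θ) = (-15.825476, -15.282484)
θ=224°: h = r sin θ − e = -15.282484 − 15 = -30.282484
θ=224°: x = r cos θ + √(L² − h²) = -15.825476 + 259.237287 = 243.411812
θ=294°: crank pin P = (r cos θ, r sin θ) = (8.948206, -20.098000)
θ=294°: h = r sin θ − e = -20.098000 − 15 = -35.098000
θ=294°: x = r cos θ + √(L² − h²) = 8.948206 + 258.629330 = 267.577536

θ=125°: 248.3638
θ=224°: 243.4118
θ=294°: 267.5775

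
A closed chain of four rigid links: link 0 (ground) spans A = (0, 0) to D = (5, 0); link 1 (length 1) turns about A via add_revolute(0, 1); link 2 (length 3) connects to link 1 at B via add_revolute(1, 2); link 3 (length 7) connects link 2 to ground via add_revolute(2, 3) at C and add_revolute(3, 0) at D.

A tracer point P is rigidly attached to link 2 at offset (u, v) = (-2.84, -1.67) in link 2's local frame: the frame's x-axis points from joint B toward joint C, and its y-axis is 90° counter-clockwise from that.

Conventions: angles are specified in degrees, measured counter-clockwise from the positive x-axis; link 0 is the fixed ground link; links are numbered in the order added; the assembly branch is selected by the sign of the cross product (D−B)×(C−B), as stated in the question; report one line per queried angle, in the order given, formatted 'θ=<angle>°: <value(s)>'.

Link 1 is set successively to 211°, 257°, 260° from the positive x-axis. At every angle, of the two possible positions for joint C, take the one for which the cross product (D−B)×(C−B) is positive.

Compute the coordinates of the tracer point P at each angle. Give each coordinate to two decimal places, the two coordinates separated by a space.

A=(0,0), D=(5.00,0)
θ=211°: B = A + 1.00·(cos211°, sin211°) = (-0.8572, -0.5150)
θ=211°: |BD| = 5.8798
θ=211°: circle(B,3.00) ∩ circle(D,7.00): a=-0.4616, h=2.9643
θ=211°:   candidates: C₊=(-1.5767,2.3974) cross=17.429; C₋=(-1.0573,-3.5084) cross=-17.429
θ=211°:   branch + wants cross > 0 → take C=(-1.5767,2.3974) (cross=17.429)
θ=211°: ex = (C−B)/|BC| = (-0.2398,0.9708); ey = (-0.9708,-0.2398)
θ=211°: P = B + -2.84·ex + -1.67·ey = (1.4452,-2.8716)
θ=257°: B = A + 1.00·(cos257°, sin257°) = (-0.2250, -0.9744)
θ=257°: |BD| = 5.3150
θ=257°: circle(B,3.00) ∩ circle(D,7.00): a=-1.1054, h=2.7889
θ=257°:   candidates: C₊=(-1.8229,1.5646) cross=14.823; C₋=(-0.8003,-3.9187) cross=-14.823
θ=257°:   branch + wants cross > 0 → take C=(-1.8229,1.5646) (cross=14.823)
θ=257°: ex = (C−B)/|BC| = (-0.5326,0.8463); ey = (-0.8463,-0.5326)
θ=257°: P = B + -2.84·ex + -1.67·ey = (2.7012,-2.4884)
θ=260°: B = A + 1.00·(cos260°, sin260°) = (-0.1736, -0.9848)
θ=260°: |BD| = 5.2665
θ=260°: circle(B,3.00) ∩ circle(D,7.00): a=-1.1643, h=2.7649
θ=260°:   candidates: C₊=(-1.8344,1.5136) cross=14.561; C₋=(-0.8004,-3.9186) cross=-14.561
θ=260°:   branch + wants cross > 0 → take C=(-1.8344,1.5136) (cross=14.561)
θ=260°: ex = (C−B)/|BC| = (-0.5536,0.8328); ey = (-0.8328,-0.5536)
θ=260°: P = B + -2.84·ex + -1.67·ey = (2.7893,-2.4254)

θ=211°: 1.45 -2.87
θ=257°: 2.70 -2.49
θ=260°: 2.79 -2.43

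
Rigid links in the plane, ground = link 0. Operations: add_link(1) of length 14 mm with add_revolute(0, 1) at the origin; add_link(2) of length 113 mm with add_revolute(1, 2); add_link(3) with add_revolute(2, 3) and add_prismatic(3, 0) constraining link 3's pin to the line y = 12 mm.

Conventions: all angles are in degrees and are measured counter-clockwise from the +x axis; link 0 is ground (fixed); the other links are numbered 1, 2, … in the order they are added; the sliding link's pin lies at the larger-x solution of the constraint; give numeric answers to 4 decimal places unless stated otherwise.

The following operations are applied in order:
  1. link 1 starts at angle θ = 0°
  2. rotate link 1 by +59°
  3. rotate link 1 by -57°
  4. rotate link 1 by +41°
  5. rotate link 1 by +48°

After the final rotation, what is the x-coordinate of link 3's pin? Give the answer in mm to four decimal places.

geometry: r = 14 mm, L = 113 mm, e = 12 mm; θ starts at 0°
rotate link 1 by +59°: θ ← 0° +59° = 59°
rotate link 1 by -57°: θ ← 59° -57° = 2°
rotate link 1 by +41°: θ ← 2° +41° = 43°
rotate link 1 by +48°: θ ← 43° +48° = 91°
crank pin P = (r cos θ, r sin θ) = (-0.244334, 13.997868)
h = r sin θ − e = 13.997868 − 12 = 1.997868
x = r cos θ + √(L² − h²) = -0.244334 + 112.982337 = 112.738004

112.7380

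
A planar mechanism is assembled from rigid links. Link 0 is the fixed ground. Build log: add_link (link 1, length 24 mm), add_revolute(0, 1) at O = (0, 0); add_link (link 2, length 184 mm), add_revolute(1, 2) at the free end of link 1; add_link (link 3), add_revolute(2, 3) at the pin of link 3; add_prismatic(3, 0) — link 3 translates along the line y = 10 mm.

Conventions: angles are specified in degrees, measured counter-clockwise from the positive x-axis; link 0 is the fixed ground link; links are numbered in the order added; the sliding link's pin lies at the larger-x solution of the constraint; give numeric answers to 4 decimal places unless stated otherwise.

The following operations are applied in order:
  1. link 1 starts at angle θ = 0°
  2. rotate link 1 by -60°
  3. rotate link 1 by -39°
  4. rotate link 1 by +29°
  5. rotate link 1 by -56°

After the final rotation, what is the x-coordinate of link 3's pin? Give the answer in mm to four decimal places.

geometry: r = 24 mm, L = 184 mm, e = 10 mm; θ starts at 0°
rotate link 1 by -60°: θ ← 0° -60° = -60°
rotate link 1 by -39°: θ ← -60° -39° = -99°
rotate link 1 by +29°: θ ← -99° +29° = -70°
rotate link 1 by -56°: θ ← -70° -56° = -126°
crank pin P = (r cos θ, r sin θ) = (-14.106846, -19.416408)
h = r sin θ − e = -19.416408 − 10 = -29.416408
x = r cos θ + √(L² − h²) = -14.106846 + 181.633353 = 167.526507

167.5265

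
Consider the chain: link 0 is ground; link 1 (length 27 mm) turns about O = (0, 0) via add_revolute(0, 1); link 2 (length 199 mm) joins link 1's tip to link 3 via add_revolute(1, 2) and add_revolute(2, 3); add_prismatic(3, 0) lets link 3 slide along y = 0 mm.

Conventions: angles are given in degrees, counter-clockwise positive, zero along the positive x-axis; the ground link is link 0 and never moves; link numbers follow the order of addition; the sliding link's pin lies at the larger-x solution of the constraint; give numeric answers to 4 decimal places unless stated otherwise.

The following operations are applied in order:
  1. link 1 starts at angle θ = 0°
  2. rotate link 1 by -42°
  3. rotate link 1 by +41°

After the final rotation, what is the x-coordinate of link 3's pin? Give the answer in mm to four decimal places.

geometry: r = 27 mm, L = 199 mm, e = 0 mm; θ starts at 0°
rotate link 1 by -42°: θ ← 0° -42° = -42°
rotate link 1 by +41°: θ ← -42° +41° = -1°
crank pin P = (r cos θ, r sin θ) = (26.995888, -0.471215)
h = r sin θ − e = -0.471215 − 0 = -0.471215
x = r cos θ + √(L² − h²) = 26.995888 + 198.999442 = 225.995330

225.9953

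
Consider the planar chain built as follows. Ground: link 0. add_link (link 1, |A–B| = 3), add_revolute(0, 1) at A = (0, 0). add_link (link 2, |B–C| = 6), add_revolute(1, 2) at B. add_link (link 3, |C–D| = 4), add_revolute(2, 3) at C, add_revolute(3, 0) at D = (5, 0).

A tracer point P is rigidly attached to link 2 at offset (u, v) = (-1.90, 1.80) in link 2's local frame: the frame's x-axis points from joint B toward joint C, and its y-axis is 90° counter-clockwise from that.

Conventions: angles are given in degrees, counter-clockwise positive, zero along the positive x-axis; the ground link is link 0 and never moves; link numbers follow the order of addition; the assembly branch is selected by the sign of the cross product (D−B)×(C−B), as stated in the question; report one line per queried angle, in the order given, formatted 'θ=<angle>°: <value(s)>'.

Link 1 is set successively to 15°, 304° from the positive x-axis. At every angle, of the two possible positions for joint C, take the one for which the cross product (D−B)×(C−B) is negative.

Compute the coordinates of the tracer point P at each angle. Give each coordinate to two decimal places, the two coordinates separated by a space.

A=(0,0), D=(5.00,0)
θ=15°: B = A + 3.00·(cos15°, sin15°) = (2.8978, 0.7765)
θ=15°: |BD| = 2.2410
θ=15°: circle(B,6.00) ∩ circle(D,4.00): a=5.5827, h=2.1984
θ=15°:   candidates: C₊=(8.8964,0.9044) cross=4.927; C₋=(7.3730,-3.2200) cross=-4.927
θ=15°:   branch - wants cross < 0 → take C=(7.3730,-3.2200) (cross=-4.927)
θ=15°: ex = (C−B)/|BC| = (0.7459,-0.6661); ey = (0.6661,0.7459)
θ=15°: P = B + -1.90·ex + 1.80·ey = (2.6796,3.3846)
θ=304°: B = A + 3.00·(cos304°, sin304°) = (1.6776, -2.4871)
θ=304°: |BD| = 4.1502
θ=304°: circle(B,6.00) ∩ circle(D,4.00): a=4.4846, h=3.9860
θ=304°:   candidates: C₊=(2.8790,3.3914) cross=16.543; C₋=(7.6564,-2.9906) cross=-16.543
θ=304°:   branch - wants cross < 0 → take C=(7.6564,-2.9906) (cross=-16.543)
θ=304°: ex = (C−B)/|BC| = (0.9965,-0.0839); ey = (0.0839,0.9965)
θ=304°: P = B + -1.90·ex + 1.80·ey = (-0.0647,-0.5340)

θ=15°: 2.68 3.38
θ=304°: -0.06 -0.53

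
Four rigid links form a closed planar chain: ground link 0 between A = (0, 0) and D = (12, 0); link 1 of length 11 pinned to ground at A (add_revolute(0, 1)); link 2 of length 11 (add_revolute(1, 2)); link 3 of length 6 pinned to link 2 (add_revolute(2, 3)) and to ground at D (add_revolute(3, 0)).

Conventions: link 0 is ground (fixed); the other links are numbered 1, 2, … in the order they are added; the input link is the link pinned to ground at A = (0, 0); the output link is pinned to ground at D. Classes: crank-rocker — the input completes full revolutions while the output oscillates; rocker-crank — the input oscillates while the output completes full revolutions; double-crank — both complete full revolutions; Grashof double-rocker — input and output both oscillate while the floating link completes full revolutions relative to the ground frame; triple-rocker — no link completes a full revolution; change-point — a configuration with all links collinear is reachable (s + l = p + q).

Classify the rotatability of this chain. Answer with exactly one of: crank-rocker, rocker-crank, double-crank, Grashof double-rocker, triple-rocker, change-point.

lengths: ground=12, input=11, coupler=11, output=6
sorted: s=6 (shortest), l=12 (longest), p+q=22
s + l = 18 vs p + q = 22
s + l < p + q (Grashof) with shortest = output link → rocker-crank

rocker-crank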